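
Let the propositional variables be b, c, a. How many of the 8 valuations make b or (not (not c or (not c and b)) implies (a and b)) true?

6

Initial set: {(b or (not (not c or (not c and b)) implies (a and b)))}.
(b or (not (not c or (not c and b)) implies (a and b))): β-rule — branch into b  //  (not (not c or (not c and b)) implies (a and b)).
  branch 1 (add b):
    ○ open, literals {b=T}.
  branch 2 (add (not (not c or (not c and b)) implies (a and b))):
    (not (not c or (not c and b)) implies (a and b)): β-rule — branch into not not (not c or (not c and b))  //  (a and b).
      branch 2.1 (add not not (not c or (not c and b))):
        not not (not c or (not c and b)): β-rule — branch into not c  //  (not c and b).
          branch 2.1.1 (add not c):
            ○ open, literals {c=F}.
          branch 2.1.2 (add (not c and b)):
            (not c and b): α-rule — add not c, b.
            ○ open, literals {b=T, c=F}.
      branch 2.2 (add (a and b)):
        (a and b): α-rule — add a, b.
        ○ open, literals {a=T, b=T}.
0 branches closed, 4 open.
Each open branch fixes some atoms; the unmentioned ones are free. Counting distinct full assignments: branch {b=T} (c, a) contributes 4 new; branch {c=F} (b, a) contributes 2 new; branch {b=T, c=F} (a) contributes 0 new; branch {a=T, b=T} (c) contributes 0 new. Total: 6.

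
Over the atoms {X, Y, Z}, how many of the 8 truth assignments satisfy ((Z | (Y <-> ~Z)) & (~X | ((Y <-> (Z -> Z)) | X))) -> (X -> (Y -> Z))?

7

Initial set: {T (((Z | (Y <-> ~Z)) & (~X | ((Y <-> (Z -> Z)) | X))) -> (X -> (Y -> Z)))}.
T (((Z | (Y <-> ~Z)) & (~X | ((Y <-> (Z -> Z)) | X))) -> (X -> (Y -> Z))): β-rule — branch into F ((Z | (Y <-> ~Z)) & (~X | ((Y <-> (Z -> Z)) | X)))  //  T (X -> (Y -> Z)).
  branch 1 (add F ((Z | (Y <-> ~Z)) & (~X | ((Y <-> (Z -> Z)) | X)))):
    F ((Z | (Y <-> ~Z)) & (~X | ((Y <-> (Z -> Z)) | X))): β-rule — branch into F (Z | (Y <-> ~Z))  //  F (~X | ((Y <-> (Z -> Z)) | X)).
      branch 1.1 (add F (Z | (Y <-> ~Z))):
        F (Z | (Y <-> ~Z)): α-rule — add F Z, F (Y <-> ~Z).
        F (Y <-> ~Z): β-rule — branch into T Y, F ~Z  //  F Y, T ~Z.
          branch 1.1.1 (add T Y, F ~Z):
            × closes — contains both Z and ~Z.
          branch 1.1.2 (add F Y, T ~Z):
            ○ open, literals {Y=false, Z=false}.
      branch 1.2 (add F (~X | ((Y <-> (Z -> Z)) | X))):
        F (~X | ((Y <-> (Z -> Z)) | X)): α-rule — add F ~X, F ((Y <-> (Z -> Z)) | X).
        F ((Y <-> (Z -> Z)) | X): α-rule — add F (Y <-> (Z -> Z)), F X.
        × closes — contains both X and ~X.
  branch 2 (add T (X -> (Y -> Z))):
    T (X -> (Y -> Z)): β-rule — branch into F X  //  T (Y -> Z).
      branch 2.1 (add F X):
        ○ open, literals {X=false}.
      branch 2.2 (add T (Y -> Z)):
        T (Y -> Z): β-rule — branch into F Y  //  T Z.
          branch 2.2.1 (add F Y):
            ○ open, literals {Y=false}.
          branch 2.2.2 (add T Z):
            ○ open, literals {Z=true}.
2 branches closed, 4 open.
Each open branch fixes some atoms; the unmentioned ones are free. Counting distinct full assignments: branch {Y=false, Z=false} (X) contributes 2 new; branch {X=false} (Y, Z) contributes 3 new; branch {Y=false} (X, Z) contributes 1 new; branch {Z=true} (X, Y) contributes 1 new. Total: 7.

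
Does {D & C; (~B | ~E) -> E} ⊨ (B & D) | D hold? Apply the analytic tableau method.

Initial set: {(D & C); ((~B | ~E) -> E); ~((B & D) | D)}.
(D & C): α-rule — add D, C.
~((B & D) | D): α-rule — add ~(B & D), ~D.
× closes — contains both D and ~D.
All 1 branch closes.
Every branch closed, so the premises entail the conclusion.

Yes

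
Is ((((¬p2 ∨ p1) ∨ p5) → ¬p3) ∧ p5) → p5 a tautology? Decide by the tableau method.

Assume the negation and expand:
Initial set: {¬(((((¬p2 ∨ p1) ∨ p5) → ¬p3) ∧ p5) → p5)}.
¬(((((¬p2 ∨ p1) ∨ p5) → ¬p3) ∧ p5) → p5): α-rule — add ((((¬p2 ∨ p1) ∨ p5) → ¬p3) ∧ p5), ¬p5.
((((¬p2 ∨ p1) ∨ p5) → ¬p3) ∧ p5): α-rule — add (((¬p2 ∨ p1) ∨ p5) → ¬p3), p5.
× closes — contains both p5 and ¬p5.
All 1 branch closes.
Every branch closed, so the negation is unsatisfiable and the formula is valid.

Valid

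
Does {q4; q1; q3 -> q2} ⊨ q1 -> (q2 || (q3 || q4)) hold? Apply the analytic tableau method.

Initial set: {q4; q1; (q3 -> q2); !(q1 -> (q2 || (q3 || q4)))}.
!(q1 -> (q2 || (q3 || q4))): α-rule — add q1, !(q2 || (q3 || q4)).
!(q2 || (q3 || q4)): α-rule — add !q2, !(q3 || q4).
!(q3 || q4): α-rule — add !q3, !q4.
× closes — contains both q4 and !q4.
All 1 branch closes.
Every branch closed, so the premises entail the conclusion.

Yes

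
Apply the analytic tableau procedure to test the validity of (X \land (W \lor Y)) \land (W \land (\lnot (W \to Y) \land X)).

Assume the negation and expand:
Initial set: {\lnot ((X \land (W \lor Y)) \land (W \land (\lnot (W \to Y) \land X)))}.
\lnot ((X \land (W \lor Y)) \land (W \land (\lnot (W \to Y) \land X))): β-rule — branch into \lnot (X \land (W \lor Y))  //  \lnot (W \land (\lnot (W \to Y) \land X)).
  branch 1 (add \lnot (X \land (W \lor Y))):
    \lnot (X \land (W \lor Y)): β-rule — branch into \lnot X  //  \lnot (W \lor Y).
      branch 1.1 (add \lnot X):
        ○ open, literals {X=false}.
      branch 1.2 (add \lnot (W \lor Y)):
        \lnot (W \lor Y): α-rule — add \lnot W, \lnot Y.
        ○ open, literals {W=false, Y=false}.
  branch 2 (add \lnot (W \land (\lnot (W \to Y) \land X))):
    \lnot (W \land (\lnot (W \to Y) \land X)): β-rule — branch into \lnot W  //  \lnot (\lnot (W \to Y) \land X).
      branch 2.1 (add \lnot W):
        ○ open, literals {W=false}.
      branch 2.2 (add \lnot (\lnot (W \to Y) \land X)):
        \lnot (\lnot (W \to Y) \land X): β-rule — branch into \lnot \lnot (W \to Y)  //  \lnot X.
          branch 2.2.1 (add \lnot \lnot (W \to Y)):
            \lnot \lnot (W \to Y): β-rule — branch into \lnot W  //  Y.
              branch 2.2.1.1 (add \lnot W):
                ○ open, literals {W=false}.
              branch 2.2.1.2 (add Y):
                ○ open, literals {Y=true}.
          branch 2.2.2 (add \lnot X):
            ○ open, literals {X=false}.
0 branches closed, 6 open.
An open branch gives a countermodel: X=false (unmentioned atoms arbitrary); under it the original formula is false.

Not valid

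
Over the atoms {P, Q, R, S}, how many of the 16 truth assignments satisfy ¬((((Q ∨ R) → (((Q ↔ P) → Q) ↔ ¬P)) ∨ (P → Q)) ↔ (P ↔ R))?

10

Initial set: {¬((((Q ∨ R) → (((Q ↔ P) → Q) ↔ ¬P)) ∨ (P → Q)) ↔ (P ↔ R))}.
¬((((Q ∨ R) → (((Q ↔ P) → Q) ↔ ¬P)) ∨ (P → Q)) ↔ (P ↔ R)): β-rule — branch into (((Q ∨ R) → (((Q ↔ P) → Q) ↔ ¬P)) ∨ (P → Q)), ¬(P ↔ R)  //  ¬(((Q ∨ R) → (((Q ↔ P) → Q) ↔ ¬P)) ∨ (P → Q)), (P ↔ R).
  branch 1 (add (((Q ∨ R) → (((Q ↔ P) → Q) ↔ ¬P)) ∨ (P → Q)), ¬(P ↔ R)):
    (((Q ∨ R) → (((Q ↔ P) → Q) ↔ ¬P)) ∨ (P → Q)): β-rule — branch into ((Q ∨ R) → (((Q ↔ P) → Q) ↔ ¬P))  //  (P → Q).
      branch 1.1 (add ((Q ∨ R) → (((Q ↔ P) → Q) ↔ ¬P))):
        ¬(P ↔ R): β-rule — branch into P, ¬R  //  ¬P, R.
          branch 1.1.1 (add P, ¬R):
            ((Q ∨ R) → (((Q ↔ P) → Q) ↔ ¬P)): β-rule — branch into ¬(Q ∨ R)  //  (((Q ↔ P) → Q) ↔ ¬P).
              branch 1.1.1.1 (add ¬(Q ∨ R)):
                ¬(Q ∨ R): α-rule — add ¬Q, ¬R.
                ○ open, literals {P=1, Q=0, R=0}.
              branch 1.1.1.2 (add (((Q ↔ P) → Q) ↔ ¬P)):
                (((Q ↔ P) → Q) ↔ ¬P): β-rule — branch into ((Q ↔ P) → Q), ¬P  //  ¬((Q ↔ P) → Q), ¬¬P.
                  branch 1.1.1.2.1 (add ((Q ↔ P) → Q), ¬P):
                    × closes — contains both P and ¬P.
                  branch 1.1.1.2.2 (add ¬((Q ↔ P) → Q), ¬¬P):
                    ¬((Q ↔ P) → Q): α-rule — add (Q ↔ P), ¬Q.
                    (Q ↔ P): β-rule — branch into Q, P  //  ¬Q, ¬P.
                      branch 1.1.1.2.2.1 (add Q, P):
                        × closes — contains both Q and ¬Q.
                      branch 1.1.1.2.2.2 (add ¬Q, ¬P):
                        × closes — contains both P and ¬P.
          branch 1.1.2 (add ¬P, R):
            ((Q ∨ R) → (((Q ↔ P) → Q) ↔ ¬P)): β-rule — branch into ¬(Q ∨ R)  //  (((Q ↔ P) → Q) ↔ ¬P).
              branch 1.1.2.1 (add ¬(Q ∨ R)):
                ¬(Q ∨ R): α-rule — add ¬Q, ¬R.
                × closes — contains both R and ¬R.
              branch 1.1.2.2 (add (((Q ↔ P) → Q) ↔ ¬P)):
                (((Q ↔ P) → Q) ↔ ¬P): β-rule — branch into ((Q ↔ P) → Q), ¬P  //  ¬((Q ↔ P) → Q), ¬¬P.
                  branch 1.1.2.2.1 (add ((Q ↔ P) → Q), ¬P):
                    ((Q ↔ P) → Q): β-rule — branch into ¬(Q ↔ P)  //  Q.
                      branch 1.1.2.2.1.1 (add ¬(Q ↔ P)):
                        ¬(Q ↔ P): β-rule — branch into Q, ¬P  //  ¬Q, P.
                          branch 1.1.2.2.1.1.1 (add Q, ¬P):
                            ○ open, literals {P=0, Q=1, R=1}.
                          branch 1.1.2.2.1.1.2 (add ¬Q, P):
                            × closes — contains both P and ¬P.
                      branch 1.1.2.2.1.2 (add Q):
                        ○ open, literals {P=0, Q=1, R=1}.
                  branch 1.1.2.2.2 (add ¬((Q ↔ P) → Q), ¬¬P):
                    × closes — contains both P and ¬P.
      branch 1.2 (add (P → Q)):
        ¬(P ↔ R): β-rule — branch into P, ¬R  //  ¬P, R.
          branch 1.2.1 (add P, ¬R):
            (P → Q): β-rule — branch into ¬P  //  Q.
              branch 1.2.1.1 (add ¬P):
                × closes — contains both P and ¬P.
              branch 1.2.1.2 (add Q):
                ○ open, literals {P=1, Q=1, R=0}.
          branch 1.2.2 (add ¬P, R):
            (P → Q): β-rule — branch into ¬P  //  Q.
              branch 1.2.2.1 (add ¬P):
                ○ open, literals {P=0, R=1}.
              branch 1.2.2.2 (add Q):
                ○ open, literals {P=0, Q=1, R=1}.
  branch 2 (add ¬(((Q ∨ R) → (((Q ↔ P) → Q) ↔ ¬P)) ∨ (P → Q)), (P ↔ R)):
    ¬(((Q ∨ R) → (((Q ↔ P) → Q) ↔ ¬P)) ∨ (P → Q)): α-rule — add ¬((Q ∨ R) → (((Q ↔ P) → Q) ↔ ¬P)), ¬(P → Q).
    ¬((Q ∨ R) → (((Q ↔ P) → Q) ↔ ¬P)): α-rule — add (Q ∨ R), ¬(((Q ↔ P) → Q) ↔ ¬P).
    ¬(P → Q): α-rule — add P, ¬Q.
    (P ↔ R): β-rule — branch into P, R  //  ¬P, ¬R.
      branch 2.1 (add P, R):
        (Q ∨ R): β-rule — branch into Q  //  R.
          branch 2.1.1 (add Q):
            × closes — contains both Q and ¬Q.
          branch 2.1.2 (add R):
            ¬(((Q ↔ P) → Q) ↔ ¬P): β-rule — branch into ((Q ↔ P) → Q), ¬¬P  //  ¬((Q ↔ P) → Q), ¬P.
              branch 2.1.2.1 (add ((Q ↔ P) → Q), ¬¬P):
                ((Q ↔ P) → Q): β-rule — branch into ¬(Q ↔ P)  //  Q.
                  branch 2.1.2.1.1 (add ¬(Q ↔ P)):
                    ¬(Q ↔ P): β-rule — branch into Q, ¬P  //  ¬Q, P.
                      branch 2.1.2.1.1.1 (add Q, ¬P):
                        × closes — contains both Q and ¬Q.
                      branch 2.1.2.1.1.2 (add ¬Q, P):
                        ○ open, literals {P=1, Q=0, R=1}.
                  branch 2.1.2.1.2 (add Q):
                    × closes — contains both Q and ¬Q.
              branch 2.1.2.2 (add ¬((Q ↔ P) → Q), ¬P):
                × closes — contains both P and ¬P.
      branch 2.2 (add ¬P, ¬R):
        × closes — contains both P and ¬P.
12 branches closed, 7 open.
Each open branch fixes some atoms; the unmentioned ones are free. Counting distinct full assignments: branch {P=1, Q=0, R=0} (S) contributes 2 new; branch {P=0, Q=1, R=1} (S) contributes 2 new; branch {P=0, Q=1, R=1} (S) contributes 0 new; branch {P=1, Q=1, R=0} (S) contributes 2 new; branch {P=0, R=1} (Q, S) contributes 2 new; branch {P=0, Q=1, R=1} (S) contributes 0 new; branch {P=1, Q=0, R=1} (S) contributes 2 new. Total: 10.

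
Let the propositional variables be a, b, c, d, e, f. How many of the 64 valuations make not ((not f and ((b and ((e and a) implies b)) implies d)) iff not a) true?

Initial set: {not ((not f and ((b and ((e and a) implies b)) implies d)) iff not a)}.
not ((not f and ((b and ((e and a) implies b)) implies d)) iff not a): β-rule — branch into (not f and ((b and ((e and a) implies b)) implies d)), not not a  //  not (not f and ((b and ((e and a) implies b)) implies d)), not a.
  branch 1 (add (not f and ((b and ((e and a) implies b)) implies d)), not not a):
    (not f and ((b and ((e and a) implies b)) implies d)): α-rule — add not f, ((b and ((e and a) implies b)) implies d).
    ((b and ((e and a) implies b)) implies d): β-rule — branch into not (b and ((e and a) implies b))  //  d.
      branch 1.1 (add not (b and ((e and a) implies b))):
        not (b and ((e and a) implies b)): β-rule — branch into not b  //  not ((e and a) implies b).
          branch 1.1.1 (add not b):
            ○ open, literals {a=true, b=false, f=false}.
          branch 1.1.2 (add not ((e and a) implies b)):
            not ((e and a) implies b): α-rule — add (e and a), not b.
            (e and a): α-rule — add e, a.
            ○ open, literals {a=true, b=false, e=true, f=false}.
      branch 1.2 (add d):
        ○ open, literals {a=true, d=true, f=false}.
  branch 2 (add not (not f and ((b and ((e and a) implies b)) implies d)), not a):
    not (not f and ((b and ((e and a) implies b)) implies d)): β-rule — branch into not not f  //  not ((b and ((e and a) implies b)) implies d).
      branch 2.1 (add not not f):
        ○ open, literals {a=false, f=true}.
      branch 2.2 (add not ((b and ((e and a) implies b)) implies d)):
        not ((b and ((e and a) implies b)) implies d): α-rule — add (b and ((e and a) implies b)), not d.
        (b and ((e and a) implies b)): α-rule — add b, ((e and a) implies b).
        ((e and a) implies b): β-rule — branch into not (e and a)  //  b.
          branch 2.2.1 (add not (e and a)):
            not (e and a): β-rule — branch into not e  //  not a.
              branch 2.2.1.1 (add not e):
                ○ open, literals {a=false, b=true, d=false, e=false}.
              branch 2.2.1.2 (add not a):
                ○ open, literals {a=false, b=true, d=false}.
          branch 2.2.2 (add b):
            ○ open, literals {a=false, b=true, d=false}.
0 branches closed, 7 open.
Each open branch fixes some atoms; the unmentioned ones are free. Counting distinct full assignments: branch {a=true, b=false, f=false} (c, d, e) contributes 8 new; branch {a=true, b=false, e=true, f=false} (c, d) contributes 0 new; branch {a=true, d=true, f=false} (b, c, e) contributes 4 new; branch {a=false, f=true} (b, c, d, e) contributes 16 new; branch {a=false, b=true, d=false, e=false} (c, f) contributes 2 new; branch {a=false, b=true, d=false} (c, e, f) contributes 2 new; branch {a=false, b=true, d=false} (c, e, f) contributes 0 new. Total: 32.

32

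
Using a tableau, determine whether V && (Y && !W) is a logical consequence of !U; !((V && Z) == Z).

No

Initial set: {!U; !((V && Z) == Z); !(V && (Y && !W))}.
!((V && Z) == Z): β-rule — branch into (V && Z), !Z  //  !(V && Z), Z.
  branch 1 (add (V && Z), !Z):
    (V && Z): α-rule — add V, Z.
    × closes — contains both Z and !Z.
  branch 2 (add !(V && Z), Z):
    !(V && (Y && !W)): β-rule — branch into !V  //  !(Y && !W).
      branch 2.1 (add !V):
        !(V && Z): β-rule — branch into !V  //  !Z.
          branch 2.1.1 (add !V):
            ○ open, literals {U=F, V=F, Z=T}.
          branch 2.1.2 (add !Z):
            × closes — contains both Z and !Z.
      branch 2.2 (add !(Y && !W)):
        !(V && Z): β-rule — branch into !V  //  !Z.
          branch 2.2.1 (add !V):
            !(Y && !W): β-rule — branch into !Y  //  !!W.
              branch 2.2.1.1 (add !Y):
                ○ open, literals {U=F, V=F, Y=F, Z=T}.
              branch 2.2.1.2 (add !!W):
                ○ open, literals {U=F, V=F, W=T, Z=T}.
          branch 2.2.2 (add !Z):
            × closes — contains both Z and !Z.
3 branches closed, 3 open.
An open branch gives a countermodel: U=F, V=F, Z=T (unmentioned atoms arbitrary); the premises hold there but the conclusion fails.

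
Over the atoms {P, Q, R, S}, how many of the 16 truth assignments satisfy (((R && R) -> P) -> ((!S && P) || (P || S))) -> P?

Initial set: {((((R && R) -> P) -> ((!S && P) || (P || S))) -> P)}.
((((R && R) -> P) -> ((!S && P) || (P || S))) -> P): β-rule — branch into !(((R && R) -> P) -> ((!S && P) || (P || S)))  //  P.
  branch 1 (add !(((R && R) -> P) -> ((!S && P) || (P || S)))):
    !(((R && R) -> P) -> ((!S && P) || (P || S))): α-rule — add ((R && R) -> P), !((!S && P) || (P || S)).
    !((!S && P) || (P || S)): α-rule — add !(!S && P), !(P || S).
    !(P || S): α-rule — add !P, !S.
    ((R && R) -> P): β-rule — branch into !(R && R)  //  P.
      branch 1.1 (add !(R && R)):
        !(!S && P): β-rule — branch into !!S  //  !P.
          branch 1.1.1 (add !!S):
            × closes — contains both S and !S.
          branch 1.1.2 (add !P):
            !(R && R): β-rule — branch into !R  //  !R.
              branch 1.1.2.1 (add !R):
                ○ open, literals {P=F, R=F, S=F}.
              branch 1.1.2.2 (add !R):
                ○ open, literals {P=F, R=F, S=F}.
      branch 1.2 (add P):
        × closes — contains both P and !P.
  branch 2 (add P):
    ○ open, literals {P=T}.
2 branches closed, 3 open.
Each open branch fixes some atoms; the unmentioned ones are free. Counting distinct full assignments: branch {P=F, R=F, S=F} (Q) contributes 2 new; branch {P=F, R=F, S=F} (Q) contributes 0 new; branch {P=T} (Q, R, S) contributes 8 new. Total: 10.

10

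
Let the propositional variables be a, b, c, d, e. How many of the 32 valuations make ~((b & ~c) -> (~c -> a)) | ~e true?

Initial set: {(~((b & ~c) -> (~c -> a)) | ~e)}.
(~((b & ~c) -> (~c -> a)) | ~e): β-rule — branch into ~((b & ~c) -> (~c -> a))  //  ~e.
  branch 1 (add ~((b & ~c) -> (~c -> a))):
    ~((b & ~c) -> (~c -> a)): α-rule — add (b & ~c), ~(~c -> a).
    (b & ~c): α-rule — add b, ~c.
    ~(~c -> a): α-rule — add ~c, ~a.
    ○ open, literals {a=false, b=true, c=false}.
  branch 2 (add ~e):
    ○ open, literals {e=false}.
0 branches closed, 2 open.
Each open branch fixes some atoms; the unmentioned ones are free. Counting distinct full assignments: branch {a=false, b=true, c=false} (d, e) contributes 4 new; branch {e=false} (a, b, c, d) contributes 14 new. Total: 18.

18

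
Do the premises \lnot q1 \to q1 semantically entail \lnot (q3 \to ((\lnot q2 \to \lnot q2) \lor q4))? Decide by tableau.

No

Initial set: {T (\lnot q1 \to q1); F \lnot (q3 \to ((\lnot q2 \to \lnot q2) \lor q4))}.
T (\lnot q1 \to q1): β-rule — branch into F \lnot q1  //  T q1.
  branch 1 (add F \lnot q1):
    F \lnot (q3 \to ((\lnot q2 \to \lnot q2) \lor q4)): β-rule — branch into F q3  //  T ((\lnot q2 \to \lnot q2) \lor q4).
      branch 1.1 (add F q3):
        ○ open, literals {q1=1, q3=0}.
      branch 1.2 (add T ((\lnot q2 \to \lnot q2) \lor q4)):
        T ((\lnot q2 \to \lnot q2) \lor q4): β-rule — branch into T (\lnot q2 \to \lnot q2)  //  T q4.
          branch 1.2.1 (add T (\lnot q2 \to \lnot q2)):
            T (\lnot q2 \to \lnot q2): β-rule — branch into F \lnot q2  //  T \lnot q2.
              branch 1.2.1.1 (add F \lnot q2):
                ○ open, literals {q1=1, q2=1}.
              branch 1.2.1.2 (add T \lnot q2):
                ○ open, literals {q1=1, q2=0}.
          branch 1.2.2 (add T q4):
            ○ open, literals {q1=1, q4=1}.
  branch 2 (add T q1):
    F \lnot (q3 \to ((\lnot q2 \to \lnot q2) \lor q4)): β-rule — branch into F q3  //  T ((\lnot q2 \to \lnot q2) \lor q4).
      branch 2.1 (add F q3):
        ○ open, literals {q1=1, q3=0}.
      branch 2.2 (add T ((\lnot q2 \to \lnot q2) \lor q4)):
        T ((\lnot q2 \to \lnot q2) \lor q4): β-rule — branch into T (\lnot q2 \to \lnot q2)  //  T q4.
          branch 2.2.1 (add T (\lnot q2 \to \lnot q2)):
            T (\lnot q2 \to \lnot q2): β-rule — branch into F \lnot q2  //  T \lnot q2.
              branch 2.2.1.1 (add F \lnot q2):
                ○ open, literals {q1=1, q2=1}.
              branch 2.2.1.2 (add T \lnot q2):
                ○ open, literals {q1=1, q2=0}.
          branch 2.2.2 (add T q4):
            ○ open, literals {q1=1, q4=1}.
0 branches closed, 8 open.
An open branch gives a countermodel: q1=1, q3=0 (unmentioned atoms arbitrary); the premises hold there but the conclusion fails.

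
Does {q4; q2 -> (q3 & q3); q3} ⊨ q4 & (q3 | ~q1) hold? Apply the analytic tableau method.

Initial set: {q4; (q2 -> (q3 & q3)); q3; ~(q4 & (q3 | ~q1))}.
(q2 -> (q3 & q3)): β-rule — branch into ~q2  //  (q3 & q3).
  branch 1 (add ~q2):
    ~(q4 & (q3 | ~q1)): β-rule — branch into ~q4  //  ~(q3 | ~q1).
      branch 1.1 (add ~q4):
        × closes — contains both q4 and ~q4.
      branch 1.2 (add ~(q3 | ~q1)):
        ~(q3 | ~q1): α-rule — add ~q3, ~~q1.
        × closes — contains both q3 and ~q3.
  branch 2 (add (q3 & q3)):
    (q3 & q3): α-rule — add q3, q3.
    ~(q4 & (q3 | ~q1)): β-rule — branch into ~q4  //  ~(q3 | ~q1).
      branch 2.1 (add ~q4):
        × closes — contains both q4 and ~q4.
      branch 2.2 (add ~(q3 | ~q1)):
        ~(q3 | ~q1): α-rule — add ~q3, ~~q1.
        × closes — contains both q3 and ~q3.
All 4 branches close.
Every branch closed, so the premises entail the conclusion.

Yes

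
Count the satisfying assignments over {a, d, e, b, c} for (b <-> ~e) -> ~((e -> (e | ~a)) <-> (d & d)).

Initial set: {((b <-> ~e) -> ~((e -> (e | ~a)) <-> (d & d)))}.
((b <-> ~e) -> ~((e -> (e | ~a)) <-> (d & d))): β-rule — branch into ~(b <-> ~e)  //  ~((e -> (e | ~a)) <-> (d & d)).
  branch 1 (add ~(b <-> ~e)):
    ~(b <-> ~e): β-rule — branch into b, ~~e  //  ~b, ~e.
      branch 1.1 (add b, ~~e):
        ○ open, literals {b=1, e=1}.
      branch 1.2 (add ~b, ~e):
        ○ open, literals {b=0, e=0}.
  branch 2 (add ~((e -> (e | ~a)) <-> (d & d))):
    ~((e -> (e | ~a)) <-> (d & d)): β-rule — branch into (e -> (e | ~a)), ~(d & d)  //  ~(e -> (e | ~a)), (d & d).
      branch 2.1 (add (e -> (e | ~a)), ~(d & d)):
        (e -> (e | ~a)): β-rule — branch into ~e  //  (e | ~a).
          branch 2.1.1 (add ~e):
            ~(d & d): β-rule — branch into ~d  //  ~d.
              branch 2.1.1.1 (add ~d):
                ○ open, literals {d=0, e=0}.
              branch 2.1.1.2 (add ~d):
                ○ open, literals {d=0, e=0}.
          branch 2.1.2 (add (e | ~a)):
            ~(d & d): β-rule — branch into ~d  //  ~d.
              branch 2.1.2.1 (add ~d):
                (e | ~a): β-rule — branch into e  //  ~a.
                  branch 2.1.2.1.1 (add e):
                    ○ open, literals {d=0, e=1}.
                  branch 2.1.2.1.2 (add ~a):
                    ○ open, literals {a=0, d=0}.
              branch 2.1.2.2 (add ~d):
                (e | ~a): β-rule — branch into e  //  ~a.
                  branch 2.1.2.2.1 (add e):
                    ○ open, literals {d=0, e=1}.
                  branch 2.1.2.2.2 (add ~a):
                    ○ open, literals {a=0, d=0}.
      branch 2.2 (add ~(e -> (e | ~a)), (d & d)):
        ~(e -> (e | ~a)): α-rule — add e, ~(e | ~a).
        (d & d): α-rule — add d, d.
        ~(e | ~a): α-rule — add ~e, ~~a.
        × closes — contains both e and ~e.
1 branch closed, 8 open.
Each open branch fixes some atoms; the unmentioned ones are free. Counting distinct full assignments: branch {b=1, e=1} (a, d, c) contributes 8 new; branch {b=0, e=0} (a, d, c) contributes 8 new; branch {d=0, e=0} (a, b, c) contributes 4 new; branch {d=0, e=0} (a, b, c) contributes 0 new; branch {d=0, e=1} (a, b, c) contributes 4 new; branch {a=0, d=0} (e, b, c) contributes 0 new; branch {d=0, e=1} (a, b, c) contributes 0 new; branch {a=0, d=0} (e, b, c) contributes 0 new. Total: 24.

24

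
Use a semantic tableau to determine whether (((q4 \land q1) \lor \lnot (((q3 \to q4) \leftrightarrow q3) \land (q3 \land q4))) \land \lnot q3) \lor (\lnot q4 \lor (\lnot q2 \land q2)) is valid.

Assume the negation and expand:
Initial set: {\lnot ((((q4 \land q1) \lor \lnot (((q3 \to q4) \leftrightarrow q3) \land (q3 \land q4))) \land \lnot q3) \lor (\lnot q4 \lor (\lnot q2 \land q2)))}.
\lnot ((((q4 \land q1) \lor \lnot (((q3 \to q4) \leftrightarrow q3) \land (q3 \land q4))) \land \lnot q3) \lor (\lnot q4 \lor (\lnot q2 \land q2))): α-rule — add \lnot (((q4 \land q1) \lor \lnot (((q3 \to q4) \leftrightarrow q3) \land (q3 \land q4))) \land \lnot q3), \lnot (\lnot q4 \lor (\lnot q2 \land q2)).
\lnot (\lnot q4 \lor (\lnot q2 \land q2)): α-rule — add \lnot \lnot q4, \lnot (\lnot q2 \land q2).
\lnot (((q4 \land q1) \lor \lnot (((q3 \to q4) \leftrightarrow q3) \land (q3 \land q4))) \land \lnot q3): β-rule — branch into \lnot ((q4 \land q1) \lor \lnot (((q3 \to q4) \leftrightarrow q3) \land (q3 \land q4)))  //  \lnot \lnot q3.
  branch 1 (add \lnot ((q4 \land q1) \lor \lnot (((q3 \to q4) \leftrightarrow q3) \land (q3 \land q4)))):
    \lnot ((q4 \land q1) \lor \lnot (((q3 \to q4) \leftrightarrow q3) \land (q3 \land q4))): α-rule — add \lnot (q4 \land q1), \lnot \lnot (((q3 \to q4) \leftrightarrow q3) \land (q3 \land q4)).
    \lnot \lnot (((q3 \to q4) \leftrightarrow q3) \land (q3 \land q4)): α-rule — add ((q3 \to q4) \leftrightarrow q3), (q3 \land q4).
    (q3 \land q4): α-rule — add q3, q4.
    \lnot (\lnot q2 \land q2): β-rule — branch into \lnot \lnot q2  //  \lnot q2.
      branch 1.1 (add \lnot \lnot q2):
        \lnot (q4 \land q1): β-rule — branch into \lnot q4  //  \lnot q1.
          branch 1.1.1 (add \lnot q4):
            × closes — contains both q4 and \lnot q4.
          branch 1.1.2 (add \lnot q1):
            ((q3 \to q4) \leftrightarrow q3): β-rule — branch into (q3 \to q4), q3  //  \lnot (q3 \to q4), \lnot q3.
              branch 1.1.2.1 (add (q3 \to q4), q3):
                (q3 \to q4): β-rule — branch into \lnot q3  //  q4.
                  branch 1.1.2.1.1 (add \lnot q3):
                    × closes — contains both q3 and \lnot q3.
                  branch 1.1.2.1.2 (add q4):
                    ○ open, literals {q1=0, q2=1, q3=1, q4=1}.
              branch 1.1.2.2 (add \lnot (q3 \to q4), \lnot q3):
                × closes — contains both q3 and \lnot q3.
      branch 1.2 (add \lnot q2):
        \lnot (q4 \land q1): β-rule — branch into \lnot q4  //  \lnot q1.
          branch 1.2.1 (add \lnot q4):
            × closes — contains both q4 and \lnot q4.
          branch 1.2.2 (add \lnot q1):
            ((q3 \to q4) \leftrightarrow q3): β-rule — branch into (q3 \to q4), q3  //  \lnot (q3 \to q4), \lnot q3.
              branch 1.2.2.1 (add (q3 \to q4), q3):
                (q3 \to q4): β-rule — branch into \lnot q3  //  q4.
                  branch 1.2.2.1.1 (add \lnot q3):
                    × closes — contains both q3 and \lnot q3.
                  branch 1.2.2.1.2 (add q4):
                    ○ open, literals {q1=0, q2=0, q3=1, q4=1}.
              branch 1.2.2.2 (add \lnot (q3 \to q4), \lnot q3):
                × closes — contains both q3 and \lnot q3.
  branch 2 (add \lnot \lnot q3):
    \lnot (\lnot q2 \land q2): β-rule — branch into \lnot \lnot q2  //  \lnot q2.
      branch 2.1 (add \lnot \lnot q2):
        ○ open, literals {q2=1, q3=1, q4=1}.
      branch 2.2 (add \lnot q2):
        ○ open, literals {q2=0, q3=1, q4=1}.
6 branches closed, 4 open.
An open branch gives a countermodel: q1=0, q2=1, q3=1, q4=1 (unmentioned atoms arbitrary); under it the original formula is false.

Not valid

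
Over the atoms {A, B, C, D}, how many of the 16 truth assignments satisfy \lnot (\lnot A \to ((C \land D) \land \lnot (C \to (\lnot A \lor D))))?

Initial set: {\lnot (\lnot A \to ((C \land D) \land \lnot (C \to (\lnot A \lor D))))}.
\lnot (\lnot A \to ((C \land D) \land \lnot (C \to (\lnot A \lor D)))): α-rule — add \lnot A, \lnot ((C \land D) \land \lnot (C \to (\lnot A \lor D))).
\lnot ((C \land D) \land \lnot (C \to (\lnot A \lor D))): β-rule — branch into \lnot (C \land D)  //  \lnot \lnot (C \to (\lnot A \lor D)).
  branch 1 (add \lnot (C \land D)):
    \lnot (C \land D): β-rule — branch into \lnot C  //  \lnot D.
      branch 1.1 (add \lnot C):
        ○ open, literals {A=false, C=false}.
      branch 1.2 (add \lnot D):
        ○ open, literals {A=false, D=false}.
  branch 2 (add \lnot \lnot (C \to (\lnot A \lor D))):
    \lnot \lnot (C \to (\lnot A \lor D)): β-rule — branch into \lnot C  //  (\lnot A \lor D).
      branch 2.1 (add \lnot C):
        ○ open, literals {A=false, C=false}.
      branch 2.2 (add (\lnot A \lor D)):
        (\lnot A \lor D): β-rule — branch into \lnot A  //  D.
          branch 2.2.1 (add \lnot A):
            ○ open, literals {A=false}.
          branch 2.2.2 (add D):
            ○ open, literals {A=false, D=true}.
0 branches closed, 5 open.
Each open branch fixes some atoms; the unmentioned ones are free. Counting distinct full assignments: branch {A=false, C=false} (B, D) contributes 4 new; branch {A=false, D=false} (B, C) contributes 2 new; branch {A=false, C=false} (B, D) contributes 0 new; branch {A=false} (B, C, D) contributes 2 new; branch {A=false, D=true} (B, C) contributes 0 new. Total: 8.

8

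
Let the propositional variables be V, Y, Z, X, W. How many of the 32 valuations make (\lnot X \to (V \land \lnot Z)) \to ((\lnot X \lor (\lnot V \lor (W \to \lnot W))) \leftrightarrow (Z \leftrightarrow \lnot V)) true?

Initial set: {T ((\lnot X \to (V \land \lnot Z)) \to ((\lnot X \lor (\lnot V \lor (W \to \lnot W))) \leftrightarrow (Z \leftrightarrow \lnot V)))}.
T ((\lnot X \to (V \land \lnot Z)) \to ((\lnot X \lor (\lnot V \lor (W \to \lnot W))) \leftrightarrow (Z \leftrightarrow \lnot V))): β-rule — branch into F (\lnot X \to (V \land \lnot Z))  //  T ((\lnot X \lor (\lnot V \lor (W \to \lnot W))) \leftrightarrow (Z \leftrightarrow \lnot V)).
  branch 1 (add F (\lnot X \to (V \land \lnot Z))):
    F (\lnot X \to (V \land \lnot Z)): α-rule — add T \lnot X, F (V \land \lnot Z).
    F (V \land \lnot Z): β-rule — branch into F V  //  F \lnot Z.
      branch 1.1 (add F V):
        ○ open, literals {V=0, X=0}.
      branch 1.2 (add F \lnot Z):
        ○ open, literals {X=0, Z=1}.
  branch 2 (add T ((\lnot X \lor (\lnot V \lor (W \to \lnot W))) \leftrightarrow (Z \leftrightarrow \lnot V))):
    T ((\lnot X \lor (\lnot V \lor (W \to \lnot W))) \leftrightarrow (Z \leftrightarrow \lnot V)): β-rule — branch into T (\lnot X \lor (\lnot V \lor (W \to \lnot W))), T (Z \leftrightarrow \lnot V)  //  F (\lnot X \lor (\lnot V \lor (W \to \lnot W))), F (Z \leftrightarrow \lnot V).
      branch 2.1 (add T (\lnot X \lor (\lnot V \lor (W \to \lnot W))), T (Z \leftrightarrow \lnot V)):
        T (\lnot X \lor (\lnot V \lor (W \to \lnot W))): β-rule — branch into T \lnot X  //  T (\lnot V \lor (W \to \lnot W)).
          branch 2.1.1 (add T \lnot X):
            T (Z \leftrightarrow \lnot V): β-rule — branch into T Z, T \lnot V  //  F Z, F \lnot V.
              branch 2.1.1.1 (add T Z, T \lnot V):
                ○ open, literals {V=0, X=0, Z=1}.
              branch 2.1.1.2 (add F Z, F \lnot V):
                ○ open, literals {V=1, X=0, Z=0}.
          branch 2.1.2 (add T (\lnot V \lor (W \to \lnot W))):
            T (Z \leftrightarrow \lnot V): β-rule — branch into T Z, T \lnot V  //  F Z, F \lnot V.
              branch 2.1.2.1 (add T Z, T \lnot V):
                T (\lnot V \lor (W \to \lnot W)): β-rule — branch into T \lnot V  //  T (W \to \lnot W).
                  branch 2.1.2.1.1 (add T \lnot V):
                    ○ open, literals {V=0, Z=1}.
                  branch 2.1.2.1.2 (add T (W \to \lnot W)):
                    T (W \to \lnot W): β-rule — branch into F W  //  T \lnot W.
                      branch 2.1.2.1.2.1 (add F W):
                        ○ open, literals {V=0, W=0, Z=1}.
                      branch 2.1.2.1.2.2 (add T \lnot W):
                        ○ open, literals {V=0, W=0, Z=1}.
              branch 2.1.2.2 (add F Z, F \lnot V):
                T (\lnot V \lor (W \to \lnot W)): β-rule — branch into T \lnot V  //  T (W \to \lnot W).
                  branch 2.1.2.2.1 (add T \lnot V):
                    × closes — contains both V and \lnot V.
                  branch 2.1.2.2.2 (add T (W \to \lnot W)):
                    T (W \to \lnot W): β-rule — branch into F W  //  T \lnot W.
                      branch 2.1.2.2.2.1 (add F W):
                        ○ open, literals {V=1, W=0, Z=0}.
                      branch 2.1.2.2.2.2 (add T \lnot W):
                        ○ open, literals {V=1, W=0, Z=0}.
      branch 2.2 (add F (\lnot X \lor (\lnot V \lor (W \to \lnot W))), F (Z \leftrightarrow \lnot V)):
        F (\lnot X \lor (\lnot V \lor (W \to \lnot W))): α-rule — add F \lnot X, F (\lnot V \lor (W \to \lnot W)).
        F (\lnot V \lor (W \to \lnot W)): α-rule — add F \lnot V, F (W \to \lnot W).
        F (W \to \lnot W): α-rule — add T W, F \lnot W.
        F (Z \leftrightarrow \lnot V): β-rule — branch into T Z, F \lnot V  //  F Z, T \lnot V.
          branch 2.2.1 (add T Z, F \lnot V):
            ○ open, literals {V=1, W=1, X=1, Z=1}.
          branch 2.2.2 (add F Z, T \lnot V):
            × closes — contains both V and \lnot V.
2 branches closed, 10 open.
Each open branch fixes some atoms; the unmentioned ones are free. Counting distinct full assignments: branch {V=0, X=0} (Y, Z, W) contributes 8 new; branch {X=0, Z=1} (V, Y, W) contributes 4 new; branch {V=0, X=0, Z=1} (Y, W) contributes 0 new; branch {V=1, X=0, Z=0} (Y, W) contributes 4 new; branch {V=0, Z=1} (Y, X, W) contributes 4 new; branch {V=0, W=0, Z=1} (Y, X) contributes 0 new; branch {V=0, W=0, Z=1} (Y, X) contributes 0 new; branch {V=1, W=0, Z=0} (Y, X) contributes 2 new; branch {V=1, W=0, Z=0} (Y, X) contributes 0 new; branch {V=1, W=1, X=1, Z=1} (Y) contributes 2 new. Total: 24.

24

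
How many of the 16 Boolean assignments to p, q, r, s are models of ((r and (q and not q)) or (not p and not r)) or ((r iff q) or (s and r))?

Initial set: {(((r and (q and not q)) or (not p and not r)) or ((r iff q) or (s and r)))}.
(((r and (q and not q)) or (not p and not r)) or ((r iff q) or (s and r))): β-rule — branch into ((r and (q and not q)) or (not p and not r))  //  ((r iff q) or (s and r)).
  branch 1 (add ((r and (q and not q)) or (not p and not r))):
    ((r and (q and not q)) or (not p and not r)): β-rule — branch into (r and (q and not q))  //  (not p and not r).
      branch 1.1 (add (r and (q and not q))):
        (r and (q and not q)): α-rule — add r, (q and not q).
        (q and not q): α-rule — add q, not q.
        × closes — contains both q and not q.
      branch 1.2 (add (not p and not r)):
        (not p and not r): α-rule — add not p, not r.
        ○ open, literals {p=F, r=F}.
  branch 2 (add ((r iff q) or (s and r))):
    ((r iff q) or (s and r)): β-rule — branch into (r iff q)  //  (s and r).
      branch 2.1 (add (r iff q)):
        (r iff q): β-rule — branch into r, q  //  not r, not q.
          branch 2.1.1 (add r, q):
            ○ open, literals {q=T, r=T}.
          branch 2.1.2 (add not r, not q):
            ○ open, literals {q=F, r=F}.
      branch 2.2 (add (s and r)):
        (s and r): α-rule — add s, r.
        ○ open, literals {r=T, s=T}.
1 branch closed, 4 open.
Each open branch fixes some atoms; the unmentioned ones are free. Counting distinct full assignments: branch {p=F, r=F} (q, s) contributes 4 new; branch {q=T, r=T} (p, s) contributes 4 new; branch {q=F, r=F} (p, s) contributes 2 new; branch {r=T, s=T} (p, q) contributes 2 new. Total: 12.

12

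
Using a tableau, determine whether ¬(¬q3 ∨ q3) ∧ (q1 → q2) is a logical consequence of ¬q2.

No

Initial set: {¬q2; ¬(¬(¬q3 ∨ q3) ∧ (q1 → q2))}.
¬(¬(¬q3 ∨ q3) ∧ (q1 → q2)): β-rule — branch into ¬¬(¬q3 ∨ q3)  //  ¬(q1 → q2).
  branch 1 (add ¬¬(¬q3 ∨ q3)):
    ¬¬(¬q3 ∨ q3): β-rule — branch into ¬q3  //  q3.
      branch 1.1 (add ¬q3):
        ○ open, literals {q2=0, q3=0}.
      branch 1.2 (add q3):
        ○ open, literals {q2=0, q3=1}.
  branch 2 (add ¬(q1 → q2)):
    ¬(q1 → q2): α-rule — add q1, ¬q2.
    ○ open, literals {q1=1, q2=0}.
0 branches closed, 3 open.
An open branch gives a countermodel: q2=0, q3=0 (unmentioned atoms arbitrary); the premises hold there but the conclusion fails.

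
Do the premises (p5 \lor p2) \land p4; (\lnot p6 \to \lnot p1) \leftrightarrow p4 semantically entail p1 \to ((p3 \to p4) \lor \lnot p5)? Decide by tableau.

Initial set: {((p5 \lor p2) \land p4); ((\lnot p6 \to \lnot p1) \leftrightarrow p4); \lnot (p1 \to ((p3 \to p4) \lor \lnot p5))}.
((p5 \lor p2) \land p4): α-rule — add (p5 \lor p2), p4.
\lnot (p1 \to ((p3 \to p4) \lor \lnot p5)): α-rule — add p1, \lnot ((p3 \to p4) \lor \lnot p5).
\lnot ((p3 \to p4) \lor \lnot p5): α-rule — add \lnot (p3 \to p4), \lnot \lnot p5.
\lnot (p3 \to p4): α-rule — add p3, \lnot p4.
× closes — contains both p4 and \lnot p4.
All 1 branch closes.
Every branch closed, so the premises entail the conclusion.

Yes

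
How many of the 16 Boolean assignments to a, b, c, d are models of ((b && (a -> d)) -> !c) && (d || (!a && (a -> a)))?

Initial set: {(((b && (a -> d)) -> !c) && (d || (!a && (a -> a))))}.
(((b && (a -> d)) -> !c) && (d || (!a && (a -> a)))): α-rule — add ((b && (a -> d)) -> !c), (d || (!a && (a -> a))).
((b && (a -> d)) -> !c): β-rule — branch into !(b && (a -> d))  //  !c.
  branch 1 (add !(b && (a -> d))):
    (d || (!a && (a -> a))): β-rule — branch into d  //  (!a && (a -> a)).
      branch 1.1 (add d):
        !(b && (a -> d)): β-rule — branch into !b  //  !(a -> d).
          branch 1.1.1 (add !b):
            ○ open, literals {b=0, d=1}.
          branch 1.1.2 (add !(a -> d)):
            !(a -> d): α-rule — add a, !d.
            × closes — contains both d and !d.
      branch 1.2 (add (!a && (a -> a))):
        (!a && (a -> a)): α-rule — add !a, (a -> a).
        !(b && (a -> d)): β-rule — branch into !b  //  !(a -> d).
          branch 1.2.1 (add !b):
            (a -> a): β-rule — branch into !a  //  a.
              branch 1.2.1.1 (add !a):
                ○ open, literals {a=0, b=0}.
              branch 1.2.1.2 (add a):
                × closes — contains both a and !a.
          branch 1.2.2 (add !(a -> d)):
            !(a -> d): α-rule — add a, !d.
            × closes — contains both a and !a.
  branch 2 (add !c):
    (d || (!a && (a -> a))): β-rule — branch into d  //  (!a && (a -> a)).
      branch 2.1 (add d):
        ○ open, literals {c=0, d=1}.
      branch 2.2 (add (!a && (a -> a))):
        (!a && (a -> a)): α-rule — add !a, (a -> a).
        (a -> a): β-rule — branch into !a  //  a.
          branch 2.2.1 (add !a):
            ○ open, literals {a=0, c=0}.
          branch 2.2.2 (add a):
            × closes — contains both a and !a.
4 branches closed, 4 open.
Each open branch fixes some atoms; the unmentioned ones are free. Counting distinct full assignments: branch {b=0, d=1} (a, c) contributes 4 new; branch {a=0, b=0} (c, d) contributes 2 new; branch {c=0, d=1} (a, b) contributes 2 new; branch {a=0, c=0} (b, d) contributes 1 new. Total: 9.

9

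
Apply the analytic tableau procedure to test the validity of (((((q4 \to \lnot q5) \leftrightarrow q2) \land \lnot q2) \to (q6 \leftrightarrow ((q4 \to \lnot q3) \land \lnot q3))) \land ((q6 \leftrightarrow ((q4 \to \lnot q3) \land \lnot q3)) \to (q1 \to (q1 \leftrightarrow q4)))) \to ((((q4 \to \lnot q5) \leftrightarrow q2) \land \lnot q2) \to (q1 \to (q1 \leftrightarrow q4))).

Assume the negation and expand:
Initial set: {\lnot ((((((q4 \to \lnot q5) \leftrightarrow q2) \land \lnot q2) \to (q6 \leftrightarrow ((q4 \to \lnot q3) \land \lnot q3))) \land ((q6 \leftrightarrow ((q4 \to \lnot q3) \land \lnot q3)) \to (q1 \to (q1 \leftrightarrow q4)))) \to ((((q4 \to \lnot q5) \leftrightarrow q2) \land \lnot q2) \to (q1 \to (q1 \leftrightarrow q4))))}.
\lnot ((((((q4 \to \lnot q5) \leftrightarrow q2) \land \lnot q2) \to (q6 \leftrightarrow ((q4 \to \lnot q3) \land \lnot q3))) \land ((q6 \leftrightarrow ((q4 \to \lnot q3) \land \lnot q3)) \to (q1 \to (q1 \leftrightarrow q4)))) \to ((((q4 \to \lnot q5) \leftrightarrow q2) \land \lnot q2) \to (q1 \to (q1 \leftrightarrow q4)))): α-rule — add (((((q4 \to \lnot q5) \leftrightarrow q2) \land \lnot q2) \to (q6 \leftrightarrow ((q4 \to \lnot q3) \land \lnot q3))) \land ((q6 \leftrightarrow ((q4 \to \lnot q3) \land \lnot q3)) \to (q1 \to (q1 \leftrightarrow q4)))), \lnot ((((q4 \to \lnot q5) \leftrightarrow q2) \land \lnot q2) \to (q1 \to (q1 \leftrightarrow q4))).
(((((q4 \to \lnot q5) \leftrightarrow q2) \land \lnot q2) \to (q6 \leftrightarrow ((q4 \to \lnot q3) \land \lnot q3))) \land ((q6 \leftrightarrow ((q4 \to \lnot q3) \land \lnot q3)) \to (q1 \to (q1 \leftrightarrow q4)))): α-rule — add ((((q4 \to \lnot q5) \leftrightarrow q2) \land \lnot q2) \to (q6 \leftrightarrow ((q4 \to \lnot q3) \land \lnot q3))), ((q6 \leftrightarrow ((q4 \to \lnot q3) \land \lnot q3)) \to (q1 \to (q1 \leftrightarrow q4))).
\lnot ((((q4 \to \lnot q5) \leftrightarrow q2) \land \lnot q2) \to (q1 \to (q1 \leftrightarrow q4))): α-rule — add (((q4 \to \lnot q5) \leftrightarrow q2) \land \lnot q2), \lnot (q1 \to (q1 \leftrightarrow q4)).
(((q4 \to \lnot q5) \leftrightarrow q2) \land \lnot q2): α-rule — add ((q4 \to \lnot q5) \leftrightarrow q2), \lnot q2.
\lnot (q1 \to (q1 \leftrightarrow q4)): α-rule — add q1, \lnot (q1 \leftrightarrow q4).
((((q4 \to \lnot q5) \leftrightarrow q2) \land \lnot q2) \to (q6 \leftrightarrow ((q4 \to \lnot q3) \land \lnot q3))): β-rule — branch into \lnot (((q4 \to \lnot q5) \leftrightarrow q2) \land \lnot q2)  //  (q6 \leftrightarrow ((q4 \to \lnot q3) \land \lnot q3)).
  branch 1 (add \lnot (((q4 \to \lnot q5) \leftrightarrow q2) \land \lnot q2)):
    ((q6 \leftrightarrow ((q4 \to \lnot q3) \land \lnot q3)) \to (q1 \to (q1 \leftrightarrow q4))): β-rule — branch into \lnot (q6 \leftrightarrow ((q4 \to \lnot q3) \land \lnot q3))  //  (q1 \to (q1 \leftrightarrow q4)).
      branch 1.1 (add \lnot (q6 \leftrightarrow ((q4 \to \lnot q3) \land \lnot q3))):
        ((q4 \to \lnot q5) \leftrightarrow q2): β-rule — branch into (q4 \to \lnot q5), q2  //  \lnot (q4 \to \lnot q5), \lnot q2.
          branch 1.1.1 (add (q4 \to \lnot q5), q2):
            × closes — contains both q2 and \lnot q2.
          branch 1.1.2 (add \lnot (q4 \to \lnot q5), \lnot q2):
            \lnot (q4 \to \lnot q5): α-rule — add q4, \lnot \lnot q5.
            \lnot (q1 \leftrightarrow q4): β-rule — branch into q1, \lnot q4  //  \lnot q1, q4.
              branch 1.1.2.1 (add q1, \lnot q4):
                × closes — contains both q4 and \lnot q4.
              branch 1.1.2.2 (add \lnot q1, q4):
                × closes — contains both q1 and \lnot q1.
      branch 1.2 (add (q1 \to (q1 \leftrightarrow q4))):
        ((q4 \to \lnot q5) \leftrightarrow q2): β-rule — branch into (q4 \to \lnot q5), q2  //  \lnot (q4 \to \lnot q5), \lnot q2.
          branch 1.2.1 (add (q4 \to \lnot q5), q2):
            × closes — contains both q2 and \lnot q2.
          branch 1.2.2 (add \lnot (q4 \to \lnot q5), \lnot q2):
            \lnot (q4 \to \lnot q5): α-rule — add q4, \lnot \lnot q5.
            \lnot (q1 \leftrightarrow q4): β-rule — branch into q1, \lnot q4  //  \lnot q1, q4.
              branch 1.2.2.1 (add q1, \lnot q4):
                × closes — contains both q4 and \lnot q4.
              branch 1.2.2.2 (add \lnot q1, q4):
                × closes — contains both q1 and \lnot q1.
  branch 2 (add (q6 \leftrightarrow ((q4 \to \lnot q3) \land \lnot q3))):
    ((q6 \leftrightarrow ((q4 \to \lnot q3) \land \lnot q3)) \to (q1 \to (q1 \leftrightarrow q4))): β-rule — branch into \lnot (q6 \leftrightarrow ((q4 \to \lnot q3) \land \lnot q3))  //  (q1 \to (q1 \leftrightarrow q4)).
      branch 2.1 (add \lnot (q6 \leftrightarrow ((q4 \to \lnot q3) \land \lnot q3))):
        ((q4 \to \lnot q5) \leftrightarrow q2): β-rule — branch into (q4 \to \lnot q5), q2  //  \lnot (q4 \to \lnot q5), \lnot q2.
          branch 2.1.1 (add (q4 \to \lnot q5), q2):
            × closes — contains both q2 and \lnot q2.
          branch 2.1.2 (add \lnot (q4 \to \lnot q5), \lnot q2):
            \lnot (q4 \to \lnot q5): α-rule — add q4, \lnot \lnot q5.
            \lnot (q1 \leftrightarrow q4): β-rule — branch into q1, \lnot q4  //  \lnot q1, q4.
              branch 2.1.2.1 (add q1, \lnot q4):
                × closes — contains both q4 and \lnot q4.
              branch 2.1.2.2 (add \lnot q1, q4):
                × closes — contains both q1 and \lnot q1.
      branch 2.2 (add (q1 \to (q1 \leftrightarrow q4))):
        ((q4 \to \lnot q5) \leftrightarrow q2): β-rule — branch into (q4 \to \lnot q5), q2  //  \lnot (q4 \to \lnot q5), \lnot q2.
          branch 2.2.1 (add (q4 \to \lnot q5), q2):
            × closes — contains both q2 and \lnot q2.
          branch 2.2.2 (add \lnot (q4 \to \lnot q5), \lnot q2):
            \lnot (q4 \to \lnot q5): α-rule — add q4, \lnot \lnot q5.
            \lnot (q1 \leftrightarrow q4): β-rule — branch into q1, \lnot q4  //  \lnot q1, q4.
              branch 2.2.2.1 (add q1, \lnot q4):
                × closes — contains both q4 and \lnot q4.
              branch 2.2.2.2 (add \lnot q1, q4):
                × closes — contains both q1 and \lnot q1.
All 12 branches close.
Every branch closed, so the negation is unsatisfiable and the formula is valid.

Valid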